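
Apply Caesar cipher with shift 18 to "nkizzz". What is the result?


Caesar cipher: shift "nkizzz" by 18
  'n' (pos 13) + 18 = pos 5 = 'f'
  'k' (pos 10) + 18 = pos 2 = 'c'
  'i' (pos 8) + 18 = pos 0 = 'a'
  'z' (pos 25) + 18 = pos 17 = 'r'
  'z' (pos 25) + 18 = pos 17 = 'r'
  'z' (pos 25) + 18 = pos 17 = 'r'
Result: fcarrr

fcarrr


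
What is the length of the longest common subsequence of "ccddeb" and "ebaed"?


LCS of "ccddeb" and "ebaed"
DP table:
           e    b    a    e    d
      0    0    0    0    0    0
  c   0    0    0    0    0    0
  c   0    0    0    0    0    0
  d   0    0    0    0    0    1
  d   0    0    0    0    0    1
  e   0    1    1    1    1    1
  b   0    1    2    2    2    2
LCS length = dp[6][5] = 2

2


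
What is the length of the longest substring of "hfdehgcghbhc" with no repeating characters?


Input: "hfdehgcghbhc"
Sliding window (track last position of each char):
  Position 0 ('h'): window [0,0] length 1 -- new best
  Position 1 ('f'): window [0,1] length 2 -- new best
  Position 2 ('d'): window [0,2] length 3 -- new best
  Position 3 ('e'): window [0,3] length 4 -- new best
  Position 4 ('h'): repeat (last at 0), move window start to 1
  Position 4 ('h'): window [1,4] length 4
  Position 5 ('g'): window [1,5] length 5 -- new best
  Position 6 ('c'): window [1,6] length 6 -- new best
  Position 7 ('g'): repeat (last at 5), move window start to 6
  Position 7 ('g'): window [6,7] length 2
  Position 8 ('h'): window [6,8] length 3
  Position 9 ('b'): window [6,9] length 4
  Position 10 ('h'): repeat (last at 8), move window start to 9
  Position 10 ('h'): window [9,10] length 2
  Position 11 ('c'): window [9,11] length 3
Longest substring with no repeats: "fdehgc" with length 6

6


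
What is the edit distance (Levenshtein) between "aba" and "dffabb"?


Computing edit distance: "aba" -> "dffabb"
DP table:
           d    f    f    a    b    b
      0    1    2    3    4    5    6
  a   1    1    2    3    3    4    5
  b   2    2    2    3    4    3    4
  a   3    3    3    3    3    4    4
Edit distance = dp[3][6] = 4

4


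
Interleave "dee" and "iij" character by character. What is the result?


Interleaving "dee" and "iij":
  Position 0: 'd' from first, 'i' from second => "di"
  Position 1: 'e' from first, 'i' from second => "ei"
  Position 2: 'e' from first, 'j' from second => "ej"
Result: dieiej

dieiej


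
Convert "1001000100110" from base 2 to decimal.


Input: "1001000100110" in base 2
Positional expansion:
  Digit '1' (value 1) x 2^12 = 4096
  Digit '0' (value 0) x 2^11 = 0
  Digit '0' (value 0) x 2^10 = 0
  Digit '1' (value 1) x 2^9 = 512
  Digit '0' (value 0) x 2^8 = 0
  Digit '0' (value 0) x 2^7 = 0
  Digit '0' (value 0) x 2^6 = 0
  Digit '1' (value 1) x 2^5 = 32
  Digit '0' (value 0) x 2^4 = 0
  Digit '0' (value 0) x 2^3 = 0
  Digit '1' (value 1) x 2^2 = 4
  Digit '1' (value 1) x 2^1 = 2
  Digit '0' (value 0) x 2^0 = 0
Sum = 4646

4646


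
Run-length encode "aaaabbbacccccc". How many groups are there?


Input: aaaabbbacccccc
Scanning for consecutive runs:
  Group 1: 'a' x 4 (positions 0-3)
  Group 2: 'b' x 3 (positions 4-6)
  Group 3: 'a' x 1 (positions 7-7)
  Group 4: 'c' x 6 (positions 8-13)
Total groups: 4

4


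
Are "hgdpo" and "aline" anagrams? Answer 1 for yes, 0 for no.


Strings: "hgdpo", "aline"
Sorted first:  dghop
Sorted second: aeiln
Differ at position 0: 'd' vs 'a' => not anagrams

0


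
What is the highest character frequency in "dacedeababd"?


Input: dacedeababd
Character counts:
  'a': 3
  'b': 2
  'c': 1
  'd': 3
  'e': 2
Maximum frequency: 3

3


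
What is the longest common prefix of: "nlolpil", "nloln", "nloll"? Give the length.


Words: nlolpil, nloln, nloll
  Position 0: all 'n' => match
  Position 1: all 'l' => match
  Position 2: all 'o' => match
  Position 3: all 'l' => match
  Position 4: ('p', 'n', 'l') => mismatch, stop
LCP = "nlol" (length 4)

4


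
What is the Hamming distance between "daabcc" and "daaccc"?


Comparing "daabcc" and "daaccc" position by position:
  Position 0: 'd' vs 'd' => same
  Position 1: 'a' vs 'a' => same
  Position 2: 'a' vs 'a' => same
  Position 3: 'b' vs 'c' => differ
  Position 4: 'c' vs 'c' => same
  Position 5: 'c' vs 'c' => same
Total differences (Hamming distance): 1

1


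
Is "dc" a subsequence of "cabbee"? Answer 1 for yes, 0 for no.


Check if "dc" is a subsequence of "cabbee"
Greedy scan:
  Position 0 ('c'): no match needed
  Position 1 ('a'): no match needed
  Position 2 ('b'): no match needed
  Position 3 ('b'): no match needed
  Position 4 ('e'): no match needed
  Position 5 ('e'): no match needed
Only matched 0/2 characters => not a subsequence

0


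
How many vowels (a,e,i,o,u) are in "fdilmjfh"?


Input: fdilmjfh
Checking each character:
  'f' at position 0: consonant
  'd' at position 1: consonant
  'i' at position 2: vowel (running total: 1)
  'l' at position 3: consonant
  'm' at position 4: consonant
  'j' at position 5: consonant
  'f' at position 6: consonant
  'h' at position 7: consonant
Total vowels: 1

1


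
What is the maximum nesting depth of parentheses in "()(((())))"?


Input: "()(((())))"
Tracking depth:
  Position 0 '(': depth becomes 1
  Position 1 ')': depth becomes 0
  Position 2 '(': depth becomes 1
  Position 3 '(': depth becomes 2
  Position 4 '(': depth becomes 3
  Position 5 '(': depth becomes 4
  Position 6 ')': depth becomes 3
  Position 7 ')': depth becomes 2
  Position 8 ')': depth becomes 1
  Position 9 ')': depth becomes 0
Maximum depth reached: 4

4


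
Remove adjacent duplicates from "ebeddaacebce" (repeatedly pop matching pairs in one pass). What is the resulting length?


Input: ebeddaacebce
Stack-based adjacent duplicate removal:
  Read 'e': push. Stack: e
  Read 'b': push. Stack: eb
  Read 'e': push. Stack: ebe
  Read 'd': push. Stack: ebed
  Read 'd': matches stack top 'd' => pop. Stack: ebe
  Read 'a': push. Stack: ebea
  Read 'a': matches stack top 'a' => pop. Stack: ebe
  Read 'c': push. Stack: ebec
  Read 'e': push. Stack: ebece
  Read 'b': push. Stack: ebeceb
  Read 'c': push. Stack: ebecebc
  Read 'e': push. Stack: ebecebce
Final stack: "ebecebce" (length 8)

8


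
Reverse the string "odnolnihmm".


Input: odnolnihmm
Reading characters right to left:
  Position 9: 'm'
  Position 8: 'm'
  Position 7: 'h'
  Position 6: 'i'
  Position 5: 'n'
  Position 4: 'l'
  Position 3: 'o'
  Position 2: 'n'
  Position 1: 'd'
  Position 0: 'o'
Reversed: mmhinlondo

mmhinlondo


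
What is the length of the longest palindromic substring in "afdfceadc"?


Input: "afdfceadc"
Checking substrings for palindromes:
  [1:4] "fdf" (len 3) => palindrome
Longest palindromic substring: "fdf" with length 3

3


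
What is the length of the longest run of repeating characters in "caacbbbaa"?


Input: "caacbbbaa"
Scanning for longest run:
  Position 1 ('a'): new char, reset run to 1
  Position 2 ('a'): continues run of 'a', length=2
  Position 3 ('c'): new char, reset run to 1
  Position 4 ('b'): new char, reset run to 1
  Position 5 ('b'): continues run of 'b', length=2
  Position 6 ('b'): continues run of 'b', length=3
  Position 7 ('a'): new char, reset run to 1
  Position 8 ('a'): continues run of 'a', length=2
Longest run: 'b' with length 3

3


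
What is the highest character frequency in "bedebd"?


Input: bedebd
Character counts:
  'b': 2
  'd': 2
  'e': 2
Maximum frequency: 2

2


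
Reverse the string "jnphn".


Input: jnphn
Reading characters right to left:
  Position 4: 'n'
  Position 3: 'h'
  Position 2: 'p'
  Position 1: 'n'
  Position 0: 'j'
Reversed: nhpnj

nhpnj


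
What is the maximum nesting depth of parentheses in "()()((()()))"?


Input: "()()((()()))"
Tracking depth:
  Position 0 '(': depth becomes 1
  Position 1 ')': depth becomes 0
  Position 2 '(': depth becomes 1
  Position 3 ')': depth becomes 0
  Position 4 '(': depth becomes 1
  Position 5 '(': depth becomes 2
  Position 6 '(': depth becomes 3
  Position 7 ')': depth becomes 2
  Position 8 '(': depth becomes 3
  Position 9 ')': depth becomes 2
  Position 10 ')': depth becomes 1
  Position 11 ')': depth becomes 0
Maximum depth reached: 3

3


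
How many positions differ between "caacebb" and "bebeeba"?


Comparing "caacebb" and "bebeeba" position by position:
  Position 0: 'c' vs 'b' => DIFFER
  Position 1: 'a' vs 'e' => DIFFER
  Position 2: 'a' vs 'b' => DIFFER
  Position 3: 'c' vs 'e' => DIFFER
  Position 4: 'e' vs 'e' => same
  Position 5: 'b' vs 'b' => same
  Position 6: 'b' vs 'a' => DIFFER
Positions that differ: 5

5


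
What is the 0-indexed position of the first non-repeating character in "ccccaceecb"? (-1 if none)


Input: ccccaceecb
Character frequencies:
  'a': 1
  'b': 1
  'c': 6
  'e': 2
Scanning left to right for freq == 1:
  Position 0 ('c'): freq=6, skip
  Position 1 ('c'): freq=6, skip
  Position 2 ('c'): freq=6, skip
  Position 3 ('c'): freq=6, skip
  Position 4 ('a'): unique! => answer = 4

4


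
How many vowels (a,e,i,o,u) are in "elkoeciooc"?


Input: elkoeciooc
Checking each character:
  'e' at position 0: vowel (running total: 1)
  'l' at position 1: consonant
  'k' at position 2: consonant
  'o' at position 3: vowel (running total: 2)
  'e' at position 4: vowel (running total: 3)
  'c' at position 5: consonant
  'i' at position 6: vowel (running total: 4)
  'o' at position 7: vowel (running total: 5)
  'o' at position 8: vowel (running total: 6)
  'c' at position 9: consonant
Total vowels: 6

6


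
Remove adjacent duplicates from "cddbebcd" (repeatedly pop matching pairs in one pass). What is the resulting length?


Input: cddbebcd
Stack-based adjacent duplicate removal:
  Read 'c': push. Stack: c
  Read 'd': push. Stack: cd
  Read 'd': matches stack top 'd' => pop. Stack: c
  Read 'b': push. Stack: cb
  Read 'e': push. Stack: cbe
  Read 'b': push. Stack: cbeb
  Read 'c': push. Stack: cbebc
  Read 'd': push. Stack: cbebcd
Final stack: "cbebcd" (length 6)

6


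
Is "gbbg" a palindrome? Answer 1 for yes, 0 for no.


Input: gbbg
Reversed: gbbg
  Compare pos 0 ('g') with pos 3 ('g'): match
  Compare pos 1 ('b') with pos 2 ('b'): match
Result: palindrome

1


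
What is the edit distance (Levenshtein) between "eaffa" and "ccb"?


Computing edit distance: "eaffa" -> "ccb"
DP table:
           c    c    b
      0    1    2    3
  e   1    1    2    3
  a   2    2    2    3
  f   3    3    3    3
  f   4    4    4    4
  a   5    5    5    5
Edit distance = dp[5][3] = 5

5


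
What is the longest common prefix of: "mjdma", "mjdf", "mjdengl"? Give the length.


Words: mjdma, mjdf, mjdengl
  Position 0: all 'm' => match
  Position 1: all 'j' => match
  Position 2: all 'd' => match
  Position 3: ('m', 'f', 'e') => mismatch, stop
LCP = "mjd" (length 3)

3


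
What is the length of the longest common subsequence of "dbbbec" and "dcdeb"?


LCS of "dbbbec" and "dcdeb"
DP table:
           d    c    d    e    b
      0    0    0    0    0    0
  d   0    1    1    1    1    1
  b   0    1    1    1    1    2
  b   0    1    1    1    1    2
  b   0    1    1    1    1    2
  e   0    1    1    1    2    2
  c   0    1    2    2    2    2
LCS length = dp[6][5] = 2

2


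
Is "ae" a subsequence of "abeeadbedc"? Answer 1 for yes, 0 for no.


Check if "ae" is a subsequence of "abeeadbedc"
Greedy scan:
  Position 0 ('a'): matches sub[0] = 'a'
  Position 1 ('b'): no match needed
  Position 2 ('e'): matches sub[1] = 'e'
  Position 3 ('e'): no match needed
  Position 4 ('a'): no match needed
  Position 5 ('d'): no match needed
  Position 6 ('b'): no match needed
  Position 7 ('e'): no match needed
  Position 8 ('d'): no match needed
  Position 9 ('c'): no match needed
All 2 characters matched => is a subsequence

1


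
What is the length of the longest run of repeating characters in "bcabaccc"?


Input: "bcabaccc"
Scanning for longest run:
  Position 1 ('c'): new char, reset run to 1
  Position 2 ('a'): new char, reset run to 1
  Position 3 ('b'): new char, reset run to 1
  Position 4 ('a'): new char, reset run to 1
  Position 5 ('c'): new char, reset run to 1
  Position 6 ('c'): continues run of 'c', length=2
  Position 7 ('c'): continues run of 'c', length=3
Longest run: 'c' with length 3

3


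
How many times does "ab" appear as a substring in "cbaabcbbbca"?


Searching for "ab" in "cbaabcbbbca"
Scanning each position:
  Position 0: "cb" => no
  Position 1: "ba" => no
  Position 2: "aa" => no
  Position 3: "ab" => MATCH
  Position 4: "bc" => no
  Position 5: "cb" => no
  Position 6: "bb" => no
  Position 7: "bb" => no
  Position 8: "bc" => no
  Position 9: "ca" => no
Total occurrences: 1

1


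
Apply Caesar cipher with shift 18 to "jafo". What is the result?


Caesar cipher: shift "jafo" by 18
  'j' (pos 9) + 18 = pos 1 = 'b'
  'a' (pos 0) + 18 = pos 18 = 's'
  'f' (pos 5) + 18 = pos 23 = 'x'
  'o' (pos 14) + 18 = pos 6 = 'g'
Result: bsxg

bsxg


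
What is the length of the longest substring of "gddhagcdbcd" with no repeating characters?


Input: "gddhagcdbcd"
Sliding window (track last position of each char):
  Position 0 ('g'): window [0,0] length 1 -- new best
  Position 1 ('d'): window [0,1] length 2 -- new best
  Position 2 ('d'): repeat (last at 1), move window start to 2
  Position 2 ('d'): window [2,2] length 1
  Position 3 ('h'): window [2,3] length 2
  Position 4 ('a'): window [2,4] length 3 -- new best
  Position 5 ('g'): window [2,5] length 4 -- new best
  Position 6 ('c'): window [2,6] length 5 -- new best
  Position 7 ('d'): repeat (last at 2), move window start to 3
  Position 7 ('d'): window [3,7] length 5
  Position 8 ('b'): window [3,8] length 6 -- new best
  Position 9 ('c'): repeat (last at 6), move window start to 7
  Position 9 ('c'): window [7,9] length 3
  Position 10 ('d'): repeat (last at 7), move window start to 8
  Position 10 ('d'): window [8,10] length 3
Longest substring with no repeats: "hagcdb" with length 6

6


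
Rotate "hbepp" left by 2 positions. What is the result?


Input: "hbepp", rotate left by 2
First 2 characters: "hb"
Remaining characters: "epp"
Concatenate remaining + first: "epp" + "hb" = "epphb"

epphb


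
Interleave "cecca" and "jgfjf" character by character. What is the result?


Interleaving "cecca" and "jgfjf":
  Position 0: 'c' from first, 'j' from second => "cj"
  Position 1: 'e' from first, 'g' from second => "eg"
  Position 2: 'c' from first, 'f' from second => "cf"
  Position 3: 'c' from first, 'j' from second => "cj"
  Position 4: 'a' from first, 'f' from second => "af"
Result: cjegcfcjaf

cjegcfcjaf


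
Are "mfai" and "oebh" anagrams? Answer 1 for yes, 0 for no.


Strings: "mfai", "oebh"
Sorted first:  afim
Sorted second: beho
Differ at position 0: 'a' vs 'b' => not anagrams

0


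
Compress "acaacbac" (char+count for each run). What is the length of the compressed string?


Input: acaacbac
Runs:
  'a' x 1 => "a1"
  'c' x 1 => "c1"
  'a' x 2 => "a2"
  'c' x 1 => "c1"
  'b' x 1 => "b1"
  'a' x 1 => "a1"
  'c' x 1 => "c1"
Compressed: "a1c1a2c1b1a1c1"
Compressed length: 14

14


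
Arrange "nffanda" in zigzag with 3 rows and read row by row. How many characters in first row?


Zigzag "nffanda" into 3 rows:
Placing characters:
  'n' => row 0
  'f' => row 1
  'f' => row 2
  'a' => row 1
  'n' => row 0
  'd' => row 1
  'a' => row 2
Rows:
  Row 0: "nn"
  Row 1: "fad"
  Row 2: "fa"
First row length: 2

2


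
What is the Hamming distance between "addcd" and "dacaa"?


Comparing "addcd" and "dacaa" position by position:
  Position 0: 'a' vs 'd' => differ
  Position 1: 'd' vs 'a' => differ
  Position 2: 'd' vs 'c' => differ
  Position 3: 'c' vs 'a' => differ
  Position 4: 'd' vs 'a' => differ
Total differences (Hamming distance): 5

5


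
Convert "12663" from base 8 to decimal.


Input: "12663" in base 8
Positional expansion:
  Digit '1' (value 1) x 8^4 = 4096
  Digit '2' (value 2) x 8^3 = 1024
  Digit '6' (value 6) x 8^2 = 384
  Digit '6' (value 6) x 8^1 = 48
  Digit '3' (value 3) x 8^0 = 3
Sum = 5555

5555


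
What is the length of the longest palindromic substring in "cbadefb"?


Input: "cbadefb"
Checking substrings for palindromes:
  No multi-char palindromic substrings found
Longest palindromic substring: "c" with length 1

1


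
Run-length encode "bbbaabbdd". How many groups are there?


Input: bbbaabbdd
Scanning for consecutive runs:
  Group 1: 'b' x 3 (positions 0-2)
  Group 2: 'a' x 2 (positions 3-4)
  Group 3: 'b' x 2 (positions 5-6)
  Group 4: 'd' x 2 (positions 7-8)
Total groups: 4

4


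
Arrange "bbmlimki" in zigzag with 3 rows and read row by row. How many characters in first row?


Zigzag "bbmlimki" into 3 rows:
Placing characters:
  'b' => row 0
  'b' => row 1
  'm' => row 2
  'l' => row 1
  'i' => row 0
  'm' => row 1
  'k' => row 2
  'i' => row 1
Rows:
  Row 0: "bi"
  Row 1: "blmi"
  Row 2: "mk"
First row length: 2

2


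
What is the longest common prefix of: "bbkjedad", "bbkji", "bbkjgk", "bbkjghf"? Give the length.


Words: bbkjedad, bbkji, bbkjgk, bbkjghf
  Position 0: all 'b' => match
  Position 1: all 'b' => match
  Position 2: all 'k' => match
  Position 3: all 'j' => match
  Position 4: ('e', 'i', 'g', 'g') => mismatch, stop
LCP = "bbkj" (length 4)

4


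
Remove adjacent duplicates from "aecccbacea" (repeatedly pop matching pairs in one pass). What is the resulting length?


Input: aecccbacea
Stack-based adjacent duplicate removal:
  Read 'a': push. Stack: a
  Read 'e': push. Stack: ae
  Read 'c': push. Stack: aec
  Read 'c': matches stack top 'c' => pop. Stack: ae
  Read 'c': push. Stack: aec
  Read 'b': push. Stack: aecb
  Read 'a': push. Stack: aecba
  Read 'c': push. Stack: aecbac
  Read 'e': push. Stack: aecbace
  Read 'a': push. Stack: aecbacea
Final stack: "aecbacea" (length 8)

8


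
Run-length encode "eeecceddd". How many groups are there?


Input: eeecceddd
Scanning for consecutive runs:
  Group 1: 'e' x 3 (positions 0-2)
  Group 2: 'c' x 2 (positions 3-4)
  Group 3: 'e' x 1 (positions 5-5)
  Group 4: 'd' x 3 (positions 6-8)
Total groups: 4

4


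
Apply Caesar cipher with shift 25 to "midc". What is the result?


Caesar cipher: shift "midc" by 25
  'm' (pos 12) + 25 = pos 11 = 'l'
  'i' (pos 8) + 25 = pos 7 = 'h'
  'd' (pos 3) + 25 = pos 2 = 'c'
  'c' (pos 2) + 25 = pos 1 = 'b'
Result: lhcb

lhcb


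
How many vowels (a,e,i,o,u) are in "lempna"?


Input: lempna
Checking each character:
  'l' at position 0: consonant
  'e' at position 1: vowel (running total: 1)
  'm' at position 2: consonant
  'p' at position 3: consonant
  'n' at position 4: consonant
  'a' at position 5: vowel (running total: 2)
Total vowels: 2

2


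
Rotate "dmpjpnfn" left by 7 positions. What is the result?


Input: "dmpjpnfn", rotate left by 7
First 7 characters: "dmpjpnf"
Remaining characters: "n"
Concatenate remaining + first: "n" + "dmpjpnf" = "ndmpjpnf"

ndmpjpnf


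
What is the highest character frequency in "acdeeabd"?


Input: acdeeabd
Character counts:
  'a': 2
  'b': 1
  'c': 1
  'd': 2
  'e': 2
Maximum frequency: 2

2


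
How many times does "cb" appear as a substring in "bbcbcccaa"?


Searching for "cb" in "bbcbcccaa"
Scanning each position:
  Position 0: "bb" => no
  Position 1: "bc" => no
  Position 2: "cb" => MATCH
  Position 3: "bc" => no
  Position 4: "cc" => no
  Position 5: "cc" => no
  Position 6: "ca" => no
  Position 7: "aa" => no
Total occurrences: 1

1


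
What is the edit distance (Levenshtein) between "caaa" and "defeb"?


Computing edit distance: "caaa" -> "defeb"
DP table:
           d    e    f    e    b
      0    1    2    3    4    5
  c   1    1    2    3    4    5
  a   2    2    2    3    4    5
  a   3    3    3    3    4    5
  a   4    4    4    4    4    5
Edit distance = dp[4][5] = 5

5


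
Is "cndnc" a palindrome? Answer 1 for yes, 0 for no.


Input: cndnc
Reversed: cndnc
  Compare pos 0 ('c') with pos 4 ('c'): match
  Compare pos 1 ('n') with pos 3 ('n'): match
Result: palindrome

1


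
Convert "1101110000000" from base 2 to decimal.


Input: "1101110000000" in base 2
Positional expansion:
  Digit '1' (value 1) x 2^12 = 4096
  Digit '1' (value 1) x 2^11 = 2048
  Digit '0' (value 0) x 2^10 = 0
  Digit '1' (value 1) x 2^9 = 512
  Digit '1' (value 1) x 2^8 = 256
  Digit '1' (value 1) x 2^7 = 128
  Digit '0' (value 0) x 2^6 = 0
  Digit '0' (value 0) x 2^5 = 0
  Digit '0' (value 0) x 2^4 = 0
  Digit '0' (value 0) x 2^3 = 0
  Digit '0' (value 0) x 2^2 = 0
  Digit '0' (value 0) x 2^1 = 0
  Digit '0' (value 0) x 2^0 = 0
Sum = 7040

7040


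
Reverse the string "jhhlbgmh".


Input: jhhlbgmh
Reading characters right to left:
  Position 7: 'h'
  Position 6: 'm'
  Position 5: 'g'
  Position 4: 'b'
  Position 3: 'l'
  Position 2: 'h'
  Position 1: 'h'
  Position 0: 'j'
Reversed: hmgblhhj

hmgblhhj


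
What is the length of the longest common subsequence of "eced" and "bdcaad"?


LCS of "eced" and "bdcaad"
DP table:
           b    d    c    a    a    d
      0    0    0    0    0    0    0
  e   0    0    0    0    0    0    0
  c   0    0    0    1    1    1    1
  e   0    0    0    1    1    1    1
  d   0    0    1    1    1    1    2
LCS length = dp[4][6] = 2

2


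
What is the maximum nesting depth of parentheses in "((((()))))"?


Input: "((((()))))"
Tracking depth:
  Position 0 '(': depth becomes 1
  Position 1 '(': depth becomes 2
  Position 2 '(': depth becomes 3
  Position 3 '(': depth becomes 4
  Position 4 '(': depth becomes 5
  Position 5 ')': depth becomes 4
  Position 6 ')': depth becomes 3
  Position 7 ')': depth becomes 2
  Position 8 ')': depth becomes 1
  Position 9 ')': depth becomes 0
Maximum depth reached: 5

5


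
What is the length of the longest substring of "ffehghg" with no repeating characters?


Input: "ffehghg"
Sliding window (track last position of each char):
  Position 0 ('f'): window [0,0] length 1 -- new best
  Position 1 ('f'): repeat (last at 0), move window start to 1
  Position 1 ('f'): window [1,1] length 1
  Position 2 ('e'): window [1,2] length 2 -- new best
  Position 3 ('h'): window [1,3] length 3 -- new best
  Position 4 ('g'): window [1,4] length 4 -- new best
  Position 5 ('h'): repeat (last at 3), move window start to 4
  Position 5 ('h'): window [4,5] length 2
  Position 6 ('g'): repeat (last at 4), move window start to 5
  Position 6 ('g'): window [5,6] length 2
Longest substring with no repeats: "fehg" with length 4

4


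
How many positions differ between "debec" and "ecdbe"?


Comparing "debec" and "ecdbe" position by position:
  Position 0: 'd' vs 'e' => DIFFER
  Position 1: 'e' vs 'c' => DIFFER
  Position 2: 'b' vs 'd' => DIFFER
  Position 3: 'e' vs 'b' => DIFFER
  Position 4: 'c' vs 'e' => DIFFER
Positions that differ: 5

5


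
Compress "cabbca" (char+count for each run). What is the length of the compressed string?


Input: cabbca
Runs:
  'c' x 1 => "c1"
  'a' x 1 => "a1"
  'b' x 2 => "b2"
  'c' x 1 => "c1"
  'a' x 1 => "a1"
Compressed: "c1a1b2c1a1"
Compressed length: 10

10


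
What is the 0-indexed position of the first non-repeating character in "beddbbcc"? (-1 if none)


Input: beddbbcc
Character frequencies:
  'b': 3
  'c': 2
  'd': 2
  'e': 1
Scanning left to right for freq == 1:
  Position 0 ('b'): freq=3, skip
  Position 1 ('e'): unique! => answer = 1

1


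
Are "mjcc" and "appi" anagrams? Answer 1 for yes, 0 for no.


Strings: "mjcc", "appi"
Sorted first:  ccjm
Sorted second: aipp
Differ at position 0: 'c' vs 'a' => not anagrams

0


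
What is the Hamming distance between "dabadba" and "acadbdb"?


Comparing "dabadba" and "acadbdb" position by position:
  Position 0: 'd' vs 'a' => differ
  Position 1: 'a' vs 'c' => differ
  Position 2: 'b' vs 'a' => differ
  Position 3: 'a' vs 'd' => differ
  Position 4: 'd' vs 'b' => differ
  Position 5: 'b' vs 'd' => differ
  Position 6: 'a' vs 'b' => differ
Total differences (Hamming distance): 7

7


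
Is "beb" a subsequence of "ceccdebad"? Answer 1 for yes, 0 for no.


Check if "beb" is a subsequence of "ceccdebad"
Greedy scan:
  Position 0 ('c'): no match needed
  Position 1 ('e'): no match needed
  Position 2 ('c'): no match needed
  Position 3 ('c'): no match needed
  Position 4 ('d'): no match needed
  Position 5 ('e'): no match needed
  Position 6 ('b'): matches sub[0] = 'b'
  Position 7 ('a'): no match needed
  Position 8 ('d'): no match needed
Only matched 1/3 characters => not a subsequence

0


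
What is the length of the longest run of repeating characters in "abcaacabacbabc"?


Input: "abcaacabacbabc"
Scanning for longest run:
  Position 1 ('b'): new char, reset run to 1
  Position 2 ('c'): new char, reset run to 1
  Position 3 ('a'): new char, reset run to 1
  Position 4 ('a'): continues run of 'a', length=2
  Position 5 ('c'): new char, reset run to 1
  Position 6 ('a'): new char, reset run to 1
  Position 7 ('b'): new char, reset run to 1
  Position 8 ('a'): new char, reset run to 1
  Position 9 ('c'): new char, reset run to 1
  Position 10 ('b'): new char, reset run to 1
  Position 11 ('a'): new char, reset run to 1
  Position 12 ('b'): new char, reset run to 1
  Position 13 ('c'): new char, reset run to 1
Longest run: 'a' with length 2

2


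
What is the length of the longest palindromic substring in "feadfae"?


Input: "feadfae"
Checking substrings for palindromes:
  No multi-char palindromic substrings found
Longest palindromic substring: "f" with length 1

1


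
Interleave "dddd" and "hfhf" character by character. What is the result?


Interleaving "dddd" and "hfhf":
  Position 0: 'd' from first, 'h' from second => "dh"
  Position 1: 'd' from first, 'f' from second => "df"
  Position 2: 'd' from first, 'h' from second => "dh"
  Position 3: 'd' from first, 'f' from second => "df"
Result: dhdfdhdf

dhdfdhdf


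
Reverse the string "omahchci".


Input: omahchci
Reading characters right to left:
  Position 7: 'i'
  Position 6: 'c'
  Position 5: 'h'
  Position 4: 'c'
  Position 3: 'h'
  Position 2: 'a'
  Position 1: 'm'
  Position 0: 'o'
Reversed: ichchamo

ichchamo


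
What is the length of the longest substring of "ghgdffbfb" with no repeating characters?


Input: "ghgdffbfb"
Sliding window (track last position of each char):
  Position 0 ('g'): window [0,0] length 1 -- new best
  Position 1 ('h'): window [0,1] length 2 -- new best
  Position 2 ('g'): repeat (last at 0), move window start to 1
  Position 2 ('g'): window [1,2] length 2
  Position 3 ('d'): window [1,3] length 3 -- new best
  Position 4 ('f'): window [1,4] length 4 -- new best
  Position 5 ('f'): repeat (last at 4), move window start to 5
  Position 5 ('f'): window [5,5] length 1
  Position 6 ('b'): window [5,6] length 2
  Position 7 ('f'): repeat (last at 5), move window start to 6
  Position 7 ('f'): window [6,7] length 2
  Position 8 ('b'): repeat (last at 6), move window start to 7
  Position 8 ('b'): window [7,8] length 2
Longest substring with no repeats: "hgdf" with length 4

4


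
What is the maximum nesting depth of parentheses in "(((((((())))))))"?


Input: "(((((((())))))))"
Tracking depth:
  Position 0 '(': depth becomes 1
  Position 1 '(': depth becomes 2
  Position 2 '(': depth becomes 3
  Position 3 '(': depth becomes 4
  Position 4 '(': depth becomes 5
  Position 5 '(': depth becomes 6
  Position 6 '(': depth becomes 7
  Position 7 '(': depth becomes 8
  Position 8 ')': depth becomes 7
  Position 9 ')': depth becomes 6
  Position 10 ')': depth becomes 5
  Position 11 ')': depth becomes 4
  Position 12 ')': depth becomes 3
  Position 13 ')': depth becomes 2
  Position 14 ')': depth becomes 1
  Position 15 ')': depth becomes 0
Maximum depth reached: 8

8


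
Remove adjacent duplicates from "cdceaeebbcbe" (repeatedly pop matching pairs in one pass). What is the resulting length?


Input: cdceaeebbcbe
Stack-based adjacent duplicate removal:
  Read 'c': push. Stack: c
  Read 'd': push. Stack: cd
  Read 'c': push. Stack: cdc
  Read 'e': push. Stack: cdce
  Read 'a': push. Stack: cdcea
  Read 'e': push. Stack: cdceae
  Read 'e': matches stack top 'e' => pop. Stack: cdcea
  Read 'b': push. Stack: cdceab
  Read 'b': matches stack top 'b' => pop. Stack: cdcea
  Read 'c': push. Stack: cdceac
  Read 'b': push. Stack: cdceacb
  Read 'e': push. Stack: cdceacbe
Final stack: "cdceacbe" (length 8)

8


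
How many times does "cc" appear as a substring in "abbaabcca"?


Searching for "cc" in "abbaabcca"
Scanning each position:
  Position 0: "ab" => no
  Position 1: "bb" => no
  Position 2: "ba" => no
  Position 3: "aa" => no
  Position 4: "ab" => no
  Position 5: "bc" => no
  Position 6: "cc" => MATCH
  Position 7: "ca" => no
Total occurrences: 1

1


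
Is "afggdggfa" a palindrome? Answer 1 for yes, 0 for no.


Input: afggdggfa
Reversed: afggdggfa
  Compare pos 0 ('a') with pos 8 ('a'): match
  Compare pos 1 ('f') with pos 7 ('f'): match
  Compare pos 2 ('g') with pos 6 ('g'): match
  Compare pos 3 ('g') with pos 5 ('g'): match
Result: palindrome

1


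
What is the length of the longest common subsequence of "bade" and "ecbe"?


LCS of "bade" and "ecbe"
DP table:
           e    c    b    e
      0    0    0    0    0
  b   0    0    0    1    1
  a   0    0    0    1    1
  d   0    0    0    1    1
  e   0    1    1    1    2
LCS length = dp[4][4] = 2

2


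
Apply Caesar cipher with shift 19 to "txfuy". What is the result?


Caesar cipher: shift "txfuy" by 19
  't' (pos 19) + 19 = pos 12 = 'm'
  'x' (pos 23) + 19 = pos 16 = 'q'
  'f' (pos 5) + 19 = pos 24 = 'y'
  'u' (pos 20) + 19 = pos 13 = 'n'
  'y' (pos 24) + 19 = pos 17 = 'r'
Result: mqynr

mqynr


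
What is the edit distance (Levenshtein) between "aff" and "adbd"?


Computing edit distance: "aff" -> "adbd"
DP table:
           a    d    b    d
      0    1    2    3    4
  a   1    0    1    2    3
  f   2    1    1    2    3
  f   3    2    2    2    3
Edit distance = dp[3][4] = 3

3


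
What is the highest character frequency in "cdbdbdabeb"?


Input: cdbdbdabeb
Character counts:
  'a': 1
  'b': 4
  'c': 1
  'd': 3
  'e': 1
Maximum frequency: 4

4


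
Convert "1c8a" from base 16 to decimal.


Input: "1c8a" in base 16
Positional expansion:
  Digit '1' (value 1) x 16^3 = 4096
  Digit 'c' (value 12) x 16^2 = 3072
  Digit '8' (value 8) x 16^1 = 128
  Digit 'a' (value 10) x 16^0 = 10
Sum = 7306

7306


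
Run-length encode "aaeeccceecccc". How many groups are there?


Input: aaeeccceecccc
Scanning for consecutive runs:
  Group 1: 'a' x 2 (positions 0-1)
  Group 2: 'e' x 2 (positions 2-3)
  Group 3: 'c' x 3 (positions 4-6)
  Group 4: 'e' x 2 (positions 7-8)
  Group 5: 'c' x 4 (positions 9-12)
Total groups: 5

5


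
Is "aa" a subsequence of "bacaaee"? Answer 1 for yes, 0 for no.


Check if "aa" is a subsequence of "bacaaee"
Greedy scan:
  Position 0 ('b'): no match needed
  Position 1 ('a'): matches sub[0] = 'a'
  Position 2 ('c'): no match needed
  Position 3 ('a'): matches sub[1] = 'a'
  Position 4 ('a'): no match needed
  Position 5 ('e'): no match needed
  Position 6 ('e'): no match needed
All 2 characters matched => is a subsequence

1


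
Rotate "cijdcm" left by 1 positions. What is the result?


Input: "cijdcm", rotate left by 1
First 1 characters: "c"
Remaining characters: "ijdcm"
Concatenate remaining + first: "ijdcm" + "c" = "ijdcmc"

ijdcmc


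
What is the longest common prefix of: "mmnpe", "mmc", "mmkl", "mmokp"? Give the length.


Words: mmnpe, mmc, mmkl, mmokp
  Position 0: all 'm' => match
  Position 1: all 'm' => match
  Position 2: ('n', 'c', 'k', 'o') => mismatch, stop
LCP = "mm" (length 2)

2


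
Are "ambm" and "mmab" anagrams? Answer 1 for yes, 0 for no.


Strings: "ambm", "mmab"
Sorted first:  abmm
Sorted second: abmm
Sorted forms match => anagrams

1


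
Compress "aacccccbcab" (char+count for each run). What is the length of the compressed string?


Input: aacccccbcab
Runs:
  'a' x 2 => "a2"
  'c' x 5 => "c5"
  'b' x 1 => "b1"
  'c' x 1 => "c1"
  'a' x 1 => "a1"
  'b' x 1 => "b1"
Compressed: "a2c5b1c1a1b1"
Compressed length: 12

12


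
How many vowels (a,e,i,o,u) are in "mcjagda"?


Input: mcjagda
Checking each character:
  'm' at position 0: consonant
  'c' at position 1: consonant
  'j' at position 2: consonant
  'a' at position 3: vowel (running total: 1)
  'g' at position 4: consonant
  'd' at position 5: consonant
  'a' at position 6: vowel (running total: 2)
Total vowels: 2

2


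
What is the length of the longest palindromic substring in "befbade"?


Input: "befbade"
Checking substrings for palindromes:
  No multi-char palindromic substrings found
Longest palindromic substring: "b" with length 1

1


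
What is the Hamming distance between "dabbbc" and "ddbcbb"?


Comparing "dabbbc" and "ddbcbb" position by position:
  Position 0: 'd' vs 'd' => same
  Position 1: 'a' vs 'd' => differ
  Position 2: 'b' vs 'b' => same
  Position 3: 'b' vs 'c' => differ
  Position 4: 'b' vs 'b' => same
  Position 5: 'c' vs 'b' => differ
Total differences (Hamming distance): 3

3


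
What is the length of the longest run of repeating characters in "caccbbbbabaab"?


Input: "caccbbbbabaab"
Scanning for longest run:
  Position 1 ('a'): new char, reset run to 1
  Position 2 ('c'): new char, reset run to 1
  Position 3 ('c'): continues run of 'c', length=2
  Position 4 ('b'): new char, reset run to 1
  Position 5 ('b'): continues run of 'b', length=2
  Position 6 ('b'): continues run of 'b', length=3
  Position 7 ('b'): continues run of 'b', length=4
  Position 8 ('a'): new char, reset run to 1
  Position 9 ('b'): new char, reset run to 1
  Position 10 ('a'): new char, reset run to 1
  Position 11 ('a'): continues run of 'a', length=2
  Position 12 ('b'): new char, reset run to 1
Longest run: 'b' with length 4

4


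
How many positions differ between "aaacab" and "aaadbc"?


Comparing "aaacab" and "aaadbc" position by position:
  Position 0: 'a' vs 'a' => same
  Position 1: 'a' vs 'a' => same
  Position 2: 'a' vs 'a' => same
  Position 3: 'c' vs 'd' => DIFFER
  Position 4: 'a' vs 'b' => DIFFER
  Position 5: 'b' vs 'c' => DIFFER
Positions that differ: 3

3


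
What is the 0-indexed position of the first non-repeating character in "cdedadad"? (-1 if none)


Input: cdedadad
Character frequencies:
  'a': 2
  'c': 1
  'd': 4
  'e': 1
Scanning left to right for freq == 1:
  Position 0 ('c'): unique! => answer = 0

0


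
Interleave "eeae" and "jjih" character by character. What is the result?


Interleaving "eeae" and "jjih":
  Position 0: 'e' from first, 'j' from second => "ej"
  Position 1: 'e' from first, 'j' from second => "ej"
  Position 2: 'a' from first, 'i' from second => "ai"
  Position 3: 'e' from first, 'h' from second => "eh"
Result: ejejaieh

ejejaieh


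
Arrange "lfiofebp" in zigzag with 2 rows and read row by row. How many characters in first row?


Zigzag "lfiofebp" into 2 rows:
Placing characters:
  'l' => row 0
  'f' => row 1
  'i' => row 0
  'o' => row 1
  'f' => row 0
  'e' => row 1
  'b' => row 0
  'p' => row 1
Rows:
  Row 0: "lifb"
  Row 1: "foep"
First row length: 4

4


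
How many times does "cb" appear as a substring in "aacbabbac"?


Searching for "cb" in "aacbabbac"
Scanning each position:
  Position 0: "aa" => no
  Position 1: "ac" => no
  Position 2: "cb" => MATCH
  Position 3: "ba" => no
  Position 4: "ab" => no
  Position 5: "bb" => no
  Position 6: "ba" => no
  Position 7: "ac" => no
Total occurrences: 1

1


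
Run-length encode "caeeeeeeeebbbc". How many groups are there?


Input: caeeeeeeeebbbc
Scanning for consecutive runs:
  Group 1: 'c' x 1 (positions 0-0)
  Group 2: 'a' x 1 (positions 1-1)
  Group 3: 'e' x 8 (positions 2-9)
  Group 4: 'b' x 3 (positions 10-12)
  Group 5: 'c' x 1 (positions 13-13)
Total groups: 5

5


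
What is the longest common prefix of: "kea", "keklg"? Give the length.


Words: kea, keklg
  Position 0: all 'k' => match
  Position 1: all 'e' => match
  Position 2: ('a', 'k') => mismatch, stop
LCP = "ke" (length 2)

2


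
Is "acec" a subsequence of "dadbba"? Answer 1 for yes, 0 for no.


Check if "acec" is a subsequence of "dadbba"
Greedy scan:
  Position 0 ('d'): no match needed
  Position 1 ('a'): matches sub[0] = 'a'
  Position 2 ('d'): no match needed
  Position 3 ('b'): no match needed
  Position 4 ('b'): no match needed
  Position 5 ('a'): no match needed
Only matched 1/4 characters => not a subsequence

0


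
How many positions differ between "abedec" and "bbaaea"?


Comparing "abedec" and "bbaaea" position by position:
  Position 0: 'a' vs 'b' => DIFFER
  Position 1: 'b' vs 'b' => same
  Position 2: 'e' vs 'a' => DIFFER
  Position 3: 'd' vs 'a' => DIFFER
  Position 4: 'e' vs 'e' => same
  Position 5: 'c' vs 'a' => DIFFER
Positions that differ: 4

4


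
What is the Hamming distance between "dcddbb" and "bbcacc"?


Comparing "dcddbb" and "bbcacc" position by position:
  Position 0: 'd' vs 'b' => differ
  Position 1: 'c' vs 'b' => differ
  Position 2: 'd' vs 'c' => differ
  Position 3: 'd' vs 'a' => differ
  Position 4: 'b' vs 'c' => differ
  Position 5: 'b' vs 'c' => differ
Total differences (Hamming distance): 6

6


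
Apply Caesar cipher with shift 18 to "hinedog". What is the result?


Caesar cipher: shift "hinedog" by 18
  'h' (pos 7) + 18 = pos 25 = 'z'
  'i' (pos 8) + 18 = pos 0 = 'a'
  'n' (pos 13) + 18 = pos 5 = 'f'
  'e' (pos 4) + 18 = pos 22 = 'w'
  'd' (pos 3) + 18 = pos 21 = 'v'
  'o' (pos 14) + 18 = pos 6 = 'g'
  'g' (pos 6) + 18 = pos 24 = 'y'
Result: zafwvgy

zafwvgy


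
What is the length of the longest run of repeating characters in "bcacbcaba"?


Input: "bcacbcaba"
Scanning for longest run:
  Position 1 ('c'): new char, reset run to 1
  Position 2 ('a'): new char, reset run to 1
  Position 3 ('c'): new char, reset run to 1
  Position 4 ('b'): new char, reset run to 1
  Position 5 ('c'): new char, reset run to 1
  Position 6 ('a'): new char, reset run to 1
  Position 7 ('b'): new char, reset run to 1
  Position 8 ('a'): new char, reset run to 1
Longest run: 'b' with length 1

1


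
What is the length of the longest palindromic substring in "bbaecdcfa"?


Input: "bbaecdcfa"
Checking substrings for palindromes:
  [4:7] "cdc" (len 3) => palindrome
  [0:2] "bb" (len 2) => palindrome
Longest palindromic substring: "cdc" with length 3

3


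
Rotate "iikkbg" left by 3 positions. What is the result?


Input: "iikkbg", rotate left by 3
First 3 characters: "iik"
Remaining characters: "kbg"
Concatenate remaining + first: "kbg" + "iik" = "kbgiik"

kbgiik


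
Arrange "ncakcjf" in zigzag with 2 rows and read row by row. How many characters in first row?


Zigzag "ncakcjf" into 2 rows:
Placing characters:
  'n' => row 0
  'c' => row 1
  'a' => row 0
  'k' => row 1
  'c' => row 0
  'j' => row 1
  'f' => row 0
Rows:
  Row 0: "nacf"
  Row 1: "ckj"
First row length: 4

4


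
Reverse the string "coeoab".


Input: coeoab
Reading characters right to left:
  Position 5: 'b'
  Position 4: 'a'
  Position 3: 'o'
  Position 2: 'e'
  Position 1: 'o'
  Position 0: 'c'
Reversed: baoeoc

baoeoc


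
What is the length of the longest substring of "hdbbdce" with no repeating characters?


Input: "hdbbdce"
Sliding window (track last position of each char):
  Position 0 ('h'): window [0,0] length 1 -- new best
  Position 1 ('d'): window [0,1] length 2 -- new best
  Position 2 ('b'): window [0,2] length 3 -- new best
  Position 3 ('b'): repeat (last at 2), move window start to 3
  Position 3 ('b'): window [3,3] length 1
  Position 4 ('d'): window [3,4] length 2
  Position 5 ('c'): window [3,5] length 3
  Position 6 ('e'): window [3,6] length 4 -- new best
Longest substring with no repeats: "bdce" with length 4

4


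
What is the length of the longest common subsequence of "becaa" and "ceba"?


LCS of "becaa" and "ceba"
DP table:
           c    e    b    a
      0    0    0    0    0
  b   0    0    0    1    1
  e   0    0    1    1    1
  c   0    1    1    1    1
  a   0    1    1    1    2
  a   0    1    1    1    2
LCS length = dp[5][4] = 2

2
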